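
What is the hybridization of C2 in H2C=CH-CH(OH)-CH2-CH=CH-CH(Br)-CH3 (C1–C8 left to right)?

sp^2

C2: 3 σ bonds, plus one π bond — 3 electron domains, sp2.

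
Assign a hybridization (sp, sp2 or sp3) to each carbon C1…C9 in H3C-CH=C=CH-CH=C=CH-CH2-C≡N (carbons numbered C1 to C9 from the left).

C1 sp3, C2 sp2, C3 sp, C4 sp2, C5 sp2, C6 sp, C7 sp2, C8 sp3, C9 sp

C1: 4 σ bonds — 4 electron domains, sp3.
C2: 3 σ bonds, plus one π bond; 3 regions of electron density → sp2.
C3 is sp: 2 σ bonds, plus two π bonds, 2 electron-density regions.
C4 carries 3 σ bonds, plus one π bond, giving a steric number of 3, so it is sp2.
C5 (3 σ bonds, plus one π bond) has steric number 3: sp2.
C6: 2 σ bonds, plus two π bonds; 2 regions of electron density → sp.
C7 — 3 σ bonds, plus one π bond. Steric number 3, so sp2.
C8 is sp3: 4 σ bonds, 4 electron-density regions.
C9 is sp: 2 σ bonds, plus two π bonds, 2 electron-density regions.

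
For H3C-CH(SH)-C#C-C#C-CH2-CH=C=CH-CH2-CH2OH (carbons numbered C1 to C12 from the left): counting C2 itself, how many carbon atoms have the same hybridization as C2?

C2 is sp3 (only σ bonds).
C1: sp3 ✓
C2: sp3 ✓
C3: sp
C4: sp
C5: sp
C6: sp
C7: sp3 ✓
C8: sp2
C9: sp
C10: sp2
C11: sp3 ✓
C12: sp3 ✓
5 carbons are sp3.

5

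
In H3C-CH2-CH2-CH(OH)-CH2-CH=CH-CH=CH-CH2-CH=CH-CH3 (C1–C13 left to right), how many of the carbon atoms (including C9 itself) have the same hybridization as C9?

6

C9 is sp2 (one π bond).
C1: sp3
C2: sp3
C3: sp3
C4: sp3
C5: sp3
C6: sp2 ✓
C7: sp2 ✓
C8: sp2 ✓
C9: sp2 ✓
C10: sp3
C11: sp2 ✓
C12: sp2 ✓
C13: sp3
6 carbons are sp2.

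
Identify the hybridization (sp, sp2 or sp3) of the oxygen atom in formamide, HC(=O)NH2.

The oxygen atom: 1 σ bond and 2 lone pairs, plus one π bond; 3 regions of electron density → sp2.

sp²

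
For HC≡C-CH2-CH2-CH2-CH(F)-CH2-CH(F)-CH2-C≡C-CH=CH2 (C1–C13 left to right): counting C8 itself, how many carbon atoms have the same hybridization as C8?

C8 is sp3 (only σ bonds).
C1: sp
C2: sp
C3: sp3 ✓
C4: sp3 ✓
C5: sp3 ✓
C6: sp3 ✓
C7: sp3 ✓
C8: sp3 ✓
C9: sp3 ✓
C10: sp
C11: sp
C12: sp2
C13: sp2
7 carbons are sp3.

7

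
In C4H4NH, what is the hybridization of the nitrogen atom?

sp^2

N has three σ bonds; its lone pair occupies the p orbital and is part of the aromatic π system, so N is sp2 (not the sp3 a naive steric count of 4 would give).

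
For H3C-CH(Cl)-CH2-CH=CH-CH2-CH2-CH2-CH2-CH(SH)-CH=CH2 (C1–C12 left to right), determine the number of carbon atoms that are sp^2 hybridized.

4

C1: sp3
C2: sp3
C3: sp3
C4: sp2 ✓
C5: sp2 ✓
C6: sp3
C7: sp3
C8: sp3
C9: sp3
C10: sp3
C11: sp2 ✓
C12: sp2 ✓
C4, C5, C11, C12 → 4 sp2 carbons.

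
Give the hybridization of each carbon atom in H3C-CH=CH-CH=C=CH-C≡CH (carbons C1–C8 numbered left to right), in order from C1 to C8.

C1 has 4 σ bonds: steric number 4 → sp3.
C2: 3 σ bonds, plus one π bond; 3 regions of electron density → sp2.
C3 (3 σ bonds, plus one π bond) has steric number 3: sp2.
C4 (3 σ bonds, plus one π bond) has steric number 3: sp2.
C5 is sp: 2 σ bonds, plus two π bonds, 2 electron-density regions.
C6: 3 σ bonds, plus one π bond; 3 regions of electron density → sp2.
C7 has 2 σ bonds, plus two π bonds: steric number 2 → sp.
C8: 2 σ bonds, plus two π bonds; 2 regions of electron density → sp.

C1 sp3, C2 sp2, C3 sp2, C4 sp2, C5 sp, C6 sp2, C7 sp, C8 sp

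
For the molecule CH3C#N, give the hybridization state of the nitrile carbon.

sp

The nitrile carbon: 2 σ bonds, plus two π bonds — 2 electron domains, sp.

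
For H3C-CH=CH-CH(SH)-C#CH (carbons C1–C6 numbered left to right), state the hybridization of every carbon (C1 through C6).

C1 sp3, C2 sp2, C3 sp2, C4 sp3, C5 sp, C6 sp

C1 is sp3: 4 σ bonds, 4 electron-density regions.
C2 is sp2: 3 σ bonds, plus one π bond, 3 electron-density regions.
C3 (3 σ bonds, plus one π bond) has steric number 3: sp2.
C4 has 4 σ bonds: steric number 4 → sp3.
C5 has 2 σ bonds, plus two π bonds: steric number 2 → sp.
C6 is sp: 2 σ bonds, plus two π bonds, 2 electron-density regions.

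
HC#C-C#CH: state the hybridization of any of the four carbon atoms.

Every carbon is part of a C≡C triple bond: two σ regions → sp.

sp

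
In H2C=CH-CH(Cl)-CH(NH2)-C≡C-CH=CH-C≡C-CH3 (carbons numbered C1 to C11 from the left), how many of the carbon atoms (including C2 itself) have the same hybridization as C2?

C2 is sp2 (one π bond).
C1: sp2 ✓
C2: sp2 ✓
C3: sp3
C4: sp3
C5: sp
C6: sp
C7: sp2 ✓
C8: sp2 ✓
C9: sp
C10: sp
C11: sp3
4 carbons are sp2.

4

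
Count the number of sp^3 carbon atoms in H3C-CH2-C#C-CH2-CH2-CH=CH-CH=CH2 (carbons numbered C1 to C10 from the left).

C1: sp3 ✓
C2: sp3 ✓
C3: sp
C4: sp
C5: sp3 ✓
C6: sp3 ✓
C7: sp2
C8: sp2
C9: sp2
C10: sp2
C1, C2, C5, C6 → 4 sp3 carbons.

4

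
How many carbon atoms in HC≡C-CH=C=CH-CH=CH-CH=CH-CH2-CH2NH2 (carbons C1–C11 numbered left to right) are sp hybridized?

C1: sp ✓
C2: sp ✓
C3: sp2
C4: sp ✓
C5: sp2
C6: sp2
C7: sp2
C8: sp2
C9: sp2
C10: sp3
C11: sp3
C1, C2, C4 → 3 sp carbons.

3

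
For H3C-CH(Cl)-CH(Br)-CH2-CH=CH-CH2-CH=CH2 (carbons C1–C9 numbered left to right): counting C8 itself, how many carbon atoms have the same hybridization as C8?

4

C8 is sp2 (one π bond).
C1: sp3
C2: sp3
C3: sp3
C4: sp3
C5: sp2 ✓
C6: sp2 ✓
C7: sp3
C8: sp2 ✓
C9: sp2 ✓
4 carbons are sp2.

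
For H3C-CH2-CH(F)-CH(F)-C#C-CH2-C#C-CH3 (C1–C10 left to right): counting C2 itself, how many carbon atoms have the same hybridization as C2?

6

C2 is sp3 (only σ bonds).
C1: sp3 ✓
C2: sp3 ✓
C3: sp3 ✓
C4: sp3 ✓
C5: sp
C6: sp
C7: sp3 ✓
C8: sp
C9: sp
C10: sp3 ✓
6 carbons are sp3.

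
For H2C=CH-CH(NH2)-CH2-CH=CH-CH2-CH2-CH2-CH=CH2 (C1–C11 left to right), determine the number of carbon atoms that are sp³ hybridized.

5

C1: sp2
C2: sp2
C3: sp3 ✓
C4: sp3 ✓
C5: sp2
C6: sp2
C7: sp3 ✓
C8: sp3 ✓
C9: sp3 ✓
C10: sp2
C11: sp2
C3, C4, C7, C8, C9 → 5 sp3 carbons.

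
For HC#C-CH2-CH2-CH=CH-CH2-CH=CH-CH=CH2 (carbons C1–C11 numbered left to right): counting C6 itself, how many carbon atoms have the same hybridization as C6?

6

C6 is sp2 (one π bond).
C1: sp
C2: sp
C3: sp3
C4: sp3
C5: sp2 ✓
C6: sp2 ✓
C7: sp3
C8: sp2 ✓
C9: sp2 ✓
C10: sp2 ✓
C11: sp2 ✓
6 carbons are sp2.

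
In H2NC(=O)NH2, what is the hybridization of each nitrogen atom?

Both N lone pairs are conjugated with the C=O; planar sp2.

sp²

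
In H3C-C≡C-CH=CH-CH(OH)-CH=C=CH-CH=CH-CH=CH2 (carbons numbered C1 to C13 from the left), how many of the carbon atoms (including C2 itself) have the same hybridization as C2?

C2 is sp (two π bonds).
C1: sp3
C2: sp ✓
C3: sp ✓
C4: sp2
C5: sp2
C6: sp3
C7: sp2
C8: sp ✓
C9: sp2
C10: sp2
C11: sp2
C12: sp2
C13: sp2
3 carbons are sp.

3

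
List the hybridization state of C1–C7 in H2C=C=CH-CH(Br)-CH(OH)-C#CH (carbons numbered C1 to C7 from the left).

C1 (3 σ bonds, plus one π bond) has steric number 3: sp2.
C2 has 2 σ bonds, plus two π bonds: steric number 2 → sp.
C3 (3 σ bonds, plus one π bond) has steric number 3: sp2.
C4: 4 σ bonds; 4 regions of electron density → sp3.
C5 carries 4 σ bonds, giving a steric number of 4, so it is sp3.
C6 has 2 σ bonds, plus two π bonds: steric number 2 → sp.
C7 has 2 σ bonds, plus two π bonds: steric number 2 → sp.

C1 sp2, C2 sp, C3 sp2, C4 sp3, C5 sp3, C6 sp, C7 sp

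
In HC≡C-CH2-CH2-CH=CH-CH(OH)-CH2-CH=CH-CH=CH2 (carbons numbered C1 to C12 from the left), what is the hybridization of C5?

C5: 3 σ bonds, plus one π bond; 3 regions of electron density → sp2.

sp2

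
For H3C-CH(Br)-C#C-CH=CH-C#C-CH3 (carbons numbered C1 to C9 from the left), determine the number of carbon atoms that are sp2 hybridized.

2

C1: sp3
C2: sp3
C3: sp
C4: sp
C5: sp2 ✓
C6: sp2 ✓
C7: sp
C8: sp
C9: sp3
C5, C6 → 2 sp2 carbons.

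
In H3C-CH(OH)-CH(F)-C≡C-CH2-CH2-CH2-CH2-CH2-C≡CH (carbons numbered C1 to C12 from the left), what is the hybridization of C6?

C6 carries 4 σ bonds, giving a steric number of 4, so it is sp3.

sp³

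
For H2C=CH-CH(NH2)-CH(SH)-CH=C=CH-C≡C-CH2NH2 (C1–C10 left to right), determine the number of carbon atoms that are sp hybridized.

C1: sp2
C2: sp2
C3: sp3
C4: sp3
C5: sp2
C6: sp ✓
C7: sp2
C8: sp ✓
C9: sp ✓
C10: sp3
C6, C8, C9 → 3 sp carbons.

3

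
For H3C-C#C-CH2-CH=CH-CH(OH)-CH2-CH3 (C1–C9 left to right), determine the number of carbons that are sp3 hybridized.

C1: sp3 ✓
C2: sp
C3: sp
C4: sp3 ✓
C5: sp2
C6: sp2
C7: sp3 ✓
C8: sp3 ✓
C9: sp3 ✓
C1, C4, C7, C8, C9 → 5 sp3 carbons.

5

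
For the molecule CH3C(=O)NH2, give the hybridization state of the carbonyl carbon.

The carbonyl carbon: 3 σ bonds, plus one π bond; 3 regions of electron density → sp2.

sp2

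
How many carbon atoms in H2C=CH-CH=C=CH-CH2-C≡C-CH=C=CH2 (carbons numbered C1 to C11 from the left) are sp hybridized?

4

C1: sp2
C2: sp2
C3: sp2
C4: sp ✓
C5: sp2
C6: sp3
C7: sp ✓
C8: sp ✓
C9: sp2
C10: sp ✓
C11: sp2
C4, C7, C8, C10 → 4 sp carbons.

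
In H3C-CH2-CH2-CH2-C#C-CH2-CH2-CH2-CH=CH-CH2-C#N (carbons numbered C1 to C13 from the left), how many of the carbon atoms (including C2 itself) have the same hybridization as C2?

C2 is sp3 (only σ bonds).
C1: sp3 ✓
C2: sp3 ✓
C3: sp3 ✓
C4: sp3 ✓
C5: sp
C6: sp
C7: sp3 ✓
C8: sp3 ✓
C9: sp3 ✓
C10: sp2
C11: sp2
C12: sp3 ✓
C13: sp
8 carbons are sp3.

8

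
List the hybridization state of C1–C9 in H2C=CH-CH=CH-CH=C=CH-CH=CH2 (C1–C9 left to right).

C1 — 3 σ bonds, plus one π bond. Steric number 3, so sp2.
C2 carries 3 σ bonds, plus one π bond, giving a steric number of 3, so it is sp2.
C3: 3 σ bonds, plus one π bond; 3 regions of electron density → sp2.
C4 — 3 σ bonds, plus one π bond. Steric number 3, so sp2.
C5 has 3 σ bonds, plus one π bond: steric number 3 → sp2.
C6: 2 σ bonds, plus two π bonds — 2 electron domains, sp.
C7 — 3 σ bonds, plus one π bond. Steric number 3, so sp2.
C8 has 3 σ bonds, plus one π bond: steric number 3 → sp2.
C9: 3 σ bonds, plus one π bond; 3 regions of electron density → sp2.

C1 sp2, C2 sp2, C3 sp2, C4 sp2, C5 sp2, C6 sp, C7 sp2, C8 sp2, C9 sp2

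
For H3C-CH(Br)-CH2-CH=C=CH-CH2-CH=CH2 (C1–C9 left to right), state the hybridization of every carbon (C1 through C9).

C1 sp3, C2 sp3, C3 sp3, C4 sp2, C5 sp, C6 sp2, C7 sp3, C8 sp2, C9 sp2

C1: 4 σ bonds — 4 electron domains, sp3.
C2 has 4 σ bonds: steric number 4 → sp3.
C3: 4 σ bonds — 4 electron domains, sp3.
C4 is sp2: 3 σ bonds, plus one π bond, 3 electron-density regions.
C5 carries 2 σ bonds, plus two π bonds, giving a steric number of 2, so it is sp.
C6 (3 σ bonds, plus one π bond) has steric number 3: sp2.
C7 (4 σ bonds) has steric number 4: sp3.
C8 (3 σ bonds, plus one π bond) has steric number 3: sp2.
C9 is sp2: 3 σ bonds, plus one π bond, 3 electron-density regions.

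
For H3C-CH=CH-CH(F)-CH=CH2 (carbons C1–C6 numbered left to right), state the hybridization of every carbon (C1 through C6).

C1 (4 σ bonds) has steric number 4: sp3.
C2: 3 σ bonds, plus one π bond — 3 electron domains, sp2.
C3 is sp2: 3 σ bonds, plus one π bond, 3 electron-density regions.
C4 is sp3: 4 σ bonds, 4 electron-density regions.
C5: 3 σ bonds, plus one π bond — 3 electron domains, sp2.
C6 has 3 σ bonds, plus one π bond: steric number 3 → sp2.

C1 sp3, C2 sp2, C3 sp2, C4 sp3, C5 sp2, C6 sp2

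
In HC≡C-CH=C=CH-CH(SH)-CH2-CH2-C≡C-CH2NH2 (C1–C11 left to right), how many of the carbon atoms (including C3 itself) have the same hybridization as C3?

2

C3 is sp2 (one π bond).
C1: sp
C2: sp
C3: sp2 ✓
C4: sp
C5: sp2 ✓
C6: sp3
C7: sp3
C8: sp3
C9: sp
C10: sp
C11: sp3
2 carbons are sp2.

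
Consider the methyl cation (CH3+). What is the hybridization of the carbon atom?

Three σ bonds to H, empty p orbital → sp2, trigonal planar.

sp²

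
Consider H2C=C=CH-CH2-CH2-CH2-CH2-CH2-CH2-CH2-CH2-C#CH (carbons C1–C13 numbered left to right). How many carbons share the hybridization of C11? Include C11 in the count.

C11 is sp3 (only σ bonds).
C1: sp2
C2: sp
C3: sp2
C4: sp3 ✓
C5: sp3 ✓
C6: sp3 ✓
C7: sp3 ✓
C8: sp3 ✓
C9: sp3 ✓
C10: sp3 ✓
C11: sp3 ✓
C12: sp
C13: sp
8 carbons are sp3.

8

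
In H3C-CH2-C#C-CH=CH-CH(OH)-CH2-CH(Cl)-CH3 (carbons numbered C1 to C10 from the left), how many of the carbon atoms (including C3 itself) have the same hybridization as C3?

C3 is sp (two π bonds).
C1: sp3
C2: sp3
C3: sp ✓
C4: sp ✓
C5: sp2
C6: sp2
C7: sp3
C8: sp3
C9: sp3
C10: sp3
2 carbons are sp.

2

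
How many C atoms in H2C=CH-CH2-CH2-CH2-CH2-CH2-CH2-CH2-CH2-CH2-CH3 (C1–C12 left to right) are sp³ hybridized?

C1: sp2
C2: sp2
C3: sp3 ✓
C4: sp3 ✓
C5: sp3 ✓
C6: sp3 ✓
C7: sp3 ✓
C8: sp3 ✓
C9: sp3 ✓
C10: sp3 ✓
C11: sp3 ✓
C12: sp3 ✓
C3, C4, C5, C6, C7, C8, C9, C10, C11, C12 → 10 sp3 carbons.

10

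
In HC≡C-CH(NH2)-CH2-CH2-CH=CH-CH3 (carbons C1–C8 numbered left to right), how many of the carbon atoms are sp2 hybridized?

2

C1: sp
C2: sp
C3: sp3
C4: sp3
C5: sp3
C6: sp2 ✓
C7: sp2 ✓
C8: sp3
C6, C7 → 2 sp2 carbons.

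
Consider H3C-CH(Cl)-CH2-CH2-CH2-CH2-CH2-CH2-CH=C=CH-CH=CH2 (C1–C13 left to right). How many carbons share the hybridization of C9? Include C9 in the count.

4

C9 is sp2 (one π bond).
C1: sp3
C2: sp3
C3: sp3
C4: sp3
C5: sp3
C6: sp3
C7: sp3
C8: sp3
C9: sp2 ✓
C10: sp
C11: sp2 ✓
C12: sp2 ✓
C13: sp2 ✓
4 carbons are sp2.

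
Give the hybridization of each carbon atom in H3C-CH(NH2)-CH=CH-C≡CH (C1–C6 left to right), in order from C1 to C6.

C1 sp3, C2 sp3, C3 sp2, C4 sp2, C5 sp, C6 sp

C1: 4 σ bonds — 4 electron domains, sp3.
C2 carries 4 σ bonds, giving a steric number of 4, so it is sp3.
C3 — 3 σ bonds, plus one π bond. Steric number 3, so sp2.
C4 is sp2: 3 σ bonds, plus one π bond, 3 electron-density regions.
C5 (2 σ bonds, plus two π bonds) has steric number 2: sp.
C6 carries 2 σ bonds, plus two π bonds, giving a steric number of 2, so it is sp.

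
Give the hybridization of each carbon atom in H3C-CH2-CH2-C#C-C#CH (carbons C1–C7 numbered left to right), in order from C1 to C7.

C1 is sp3: 4 σ bonds, 4 electron-density regions.
C2 — 4 σ bonds. Steric number 4, so sp3.
C3 (4 σ bonds) has steric number 4: sp3.
C4: 2 σ bonds, plus two π bonds — 2 electron domains, sp.
C5 (2 σ bonds, plus two π bonds) has steric number 2: sp.
C6 is sp: 2 σ bonds, plus two π bonds, 2 electron-density regions.
C7: 2 σ bonds, plus two π bonds — 2 electron domains, sp.

C1 sp3, C2 sp3, C3 sp3, C4 sp, C5 sp, C6 sp, C7 sp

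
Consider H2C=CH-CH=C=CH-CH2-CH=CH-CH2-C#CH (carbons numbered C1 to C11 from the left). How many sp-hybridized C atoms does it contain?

3

C1: sp2
C2: sp2
C3: sp2
C4: sp ✓
C5: sp2
C6: sp3
C7: sp2
C8: sp2
C9: sp3
C10: sp ✓
C11: sp ✓
C4, C10, C11 → 3 sp carbons.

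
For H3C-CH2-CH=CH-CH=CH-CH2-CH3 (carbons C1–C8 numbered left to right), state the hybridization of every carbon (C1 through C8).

C1 sp3, C2 sp3, C3 sp2, C4 sp2, C5 sp2, C6 sp2, C7 sp3, C8 sp3

C1 carries 4 σ bonds, giving a steric number of 4, so it is sp3.
C2: 4 σ bonds — 4 electron domains, sp3.
C3: 3 σ bonds, plus one π bond; 3 regions of electron density → sp2.
C4 is sp2: 3 σ bonds, plus one π bond, 3 electron-density regions.
C5 carries 3 σ bonds, plus one π bond, giving a steric number of 3, so it is sp2.
C6 — 3 σ bonds, plus one π bond. Steric number 3, so sp2.
C7 (4 σ bonds) has steric number 4: sp3.
C8: 4 σ bonds; 4 regions of electron density → sp3.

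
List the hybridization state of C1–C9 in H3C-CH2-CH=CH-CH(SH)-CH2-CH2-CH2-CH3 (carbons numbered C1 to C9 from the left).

C1: 4 σ bonds — 4 electron domains, sp3.
C2 — 4 σ bonds. Steric number 4, so sp3.
C3: 3 σ bonds, plus one π bond; 3 regions of electron density → sp2.
C4 carries 3 σ bonds, plus one π bond, giving a steric number of 3, so it is sp2.
C5 is sp3: 4 σ bonds, 4 electron-density regions.
C6: 4 σ bonds — 4 electron domains, sp3.
C7 is sp3: 4 σ bonds, 4 electron-density regions.
C8 is sp3: 4 σ bonds, 4 electron-density regions.
C9 is sp3: 4 σ bonds, 4 electron-density regions.

C1 sp3, C2 sp3, C3 sp2, C4 sp2, C5 sp3, C6 sp3, C7 sp3, C8 sp3, C9 sp3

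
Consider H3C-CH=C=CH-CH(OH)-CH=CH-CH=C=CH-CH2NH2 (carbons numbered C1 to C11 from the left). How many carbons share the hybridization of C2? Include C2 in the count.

6

C2 is sp2 (one π bond).
C1: sp3
C2: sp2 ✓
C3: sp
C4: sp2 ✓
C5: sp3
C6: sp2 ✓
C7: sp2 ✓
C8: sp2 ✓
C9: sp
C10: sp2 ✓
C11: sp3
6 carbons are sp2.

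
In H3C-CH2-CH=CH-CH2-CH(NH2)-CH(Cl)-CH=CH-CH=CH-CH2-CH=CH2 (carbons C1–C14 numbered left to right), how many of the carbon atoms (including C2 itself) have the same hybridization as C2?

6

C2 is sp3 (only σ bonds).
C1: sp3 ✓
C2: sp3 ✓
C3: sp2
C4: sp2
C5: sp3 ✓
C6: sp3 ✓
C7: sp3 ✓
C8: sp2
C9: sp2
C10: sp2
C11: sp2
C12: sp3 ✓
C13: sp2
C14: sp2
6 carbons are sp3.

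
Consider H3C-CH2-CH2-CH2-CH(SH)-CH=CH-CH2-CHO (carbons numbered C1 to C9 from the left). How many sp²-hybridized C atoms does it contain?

3

C1: sp3
C2: sp3
C3: sp3
C4: sp3
C5: sp3
C6: sp2 ✓
C7: sp2 ✓
C8: sp3
C9: sp2 ✓
C6, C7, C9 → 3 sp2 carbons.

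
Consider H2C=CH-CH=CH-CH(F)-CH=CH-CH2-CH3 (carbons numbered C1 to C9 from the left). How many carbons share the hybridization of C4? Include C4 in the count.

C4 is sp2 (one π bond).
C1: sp2 ✓
C2: sp2 ✓
C3: sp2 ✓
C4: sp2 ✓
C5: sp3
C6: sp2 ✓
C7: sp2 ✓
C8: sp3
C9: sp3
6 carbons are sp2.

6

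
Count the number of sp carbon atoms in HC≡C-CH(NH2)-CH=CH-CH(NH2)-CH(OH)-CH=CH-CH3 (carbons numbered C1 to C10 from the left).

C1: sp ✓
C2: sp ✓
C3: sp3
C4: sp2
C5: sp2
C6: sp3
C7: sp3
C8: sp2
C9: sp2
C10: sp3
C1, C2 → 2 sp carbons.

2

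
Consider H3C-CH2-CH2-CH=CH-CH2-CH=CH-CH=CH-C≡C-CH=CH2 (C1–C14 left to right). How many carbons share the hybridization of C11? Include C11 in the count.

C11 is sp (two π bonds).
C1: sp3
C2: sp3
C3: sp3
C4: sp2
C5: sp2
C6: sp3
C7: sp2
C8: sp2
C9: sp2
C10: sp2
C11: sp ✓
C12: sp ✓
C13: sp2
C14: sp2
2 carbons are sp.

2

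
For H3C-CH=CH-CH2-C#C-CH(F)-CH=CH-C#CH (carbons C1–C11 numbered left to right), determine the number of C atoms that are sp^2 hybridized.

4

C1: sp3
C2: sp2 ✓
C3: sp2 ✓
C4: sp3
C5: sp
C6: sp
C7: sp3
C8: sp2 ✓
C9: sp2 ✓
C10: sp
C11: sp
C2, C3, C8, C9 → 4 sp2 carbons.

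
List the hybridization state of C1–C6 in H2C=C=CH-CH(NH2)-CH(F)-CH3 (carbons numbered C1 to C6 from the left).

C1 sp2, C2 sp, C3 sp2, C4 sp3, C5 sp3, C6 sp3

C1 carries 3 σ bonds, plus one π bond, giving a steric number of 3, so it is sp2.
C2 carries 2 σ bonds, plus two π bonds, giving a steric number of 2, so it is sp.
C3: 3 σ bonds, plus one π bond; 3 regions of electron density → sp2.
C4 — 4 σ bonds. Steric number 4, so sp3.
C5 (4 σ bonds) has steric number 4: sp3.
C6 has 4 σ bonds: steric number 4 → sp3.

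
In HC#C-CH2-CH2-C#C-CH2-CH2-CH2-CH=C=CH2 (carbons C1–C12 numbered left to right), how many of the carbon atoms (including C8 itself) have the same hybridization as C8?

5

C8 is sp3 (only σ bonds).
C1: sp
C2: sp
C3: sp3 ✓
C4: sp3 ✓
C5: sp
C6: sp
C7: sp3 ✓
C8: sp3 ✓
C9: sp3 ✓
C10: sp2
C11: sp
C12: sp2
5 carbons are sp3.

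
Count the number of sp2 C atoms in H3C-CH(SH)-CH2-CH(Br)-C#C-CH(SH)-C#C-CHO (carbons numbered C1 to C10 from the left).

C1: sp3
C2: sp3
C3: sp3
C4: sp3
C5: sp
C6: sp
C7: sp3
C8: sp
C9: sp
C10: sp2 ✓
C10 → 1 sp2 carbon.

1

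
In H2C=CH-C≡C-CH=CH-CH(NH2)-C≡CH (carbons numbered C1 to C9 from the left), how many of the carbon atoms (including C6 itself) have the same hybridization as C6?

C6 is sp2 (one π bond).
C1: sp2 ✓
C2: sp2 ✓
C3: sp
C4: sp
C5: sp2 ✓
C6: sp2 ✓
C7: sp3
C8: sp
C9: sp
4 carbons are sp2.

4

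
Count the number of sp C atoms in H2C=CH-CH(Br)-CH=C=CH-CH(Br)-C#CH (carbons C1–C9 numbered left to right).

3

C1: sp2
C2: sp2
C3: sp3
C4: sp2
C5: sp ✓
C6: sp2
C7: sp3
C8: sp ✓
C9: sp ✓
C5, C8, C9 → 3 sp carbons.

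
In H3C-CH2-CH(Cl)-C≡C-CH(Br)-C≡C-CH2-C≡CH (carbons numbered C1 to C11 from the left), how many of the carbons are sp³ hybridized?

5

C1: sp3 ✓
C2: sp3 ✓
C3: sp3 ✓
C4: sp
C5: sp
C6: sp3 ✓
C7: sp
C8: sp
C9: sp3 ✓
C10: sp
C11: sp
C1, C2, C3, C6, C9 → 5 sp3 carbons.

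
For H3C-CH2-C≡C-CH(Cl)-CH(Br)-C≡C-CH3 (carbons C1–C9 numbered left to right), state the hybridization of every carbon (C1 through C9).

C1 carries 4 σ bonds, giving a steric number of 4, so it is sp3.
C2 carries 4 σ bonds, giving a steric number of 4, so it is sp3.
C3: 2 σ bonds, plus two π bonds — 2 electron domains, sp.
C4: 2 σ bonds, plus two π bonds; 2 regions of electron density → sp.
C5 carries 4 σ bonds, giving a steric number of 4, so it is sp3.
C6 — 4 σ bonds. Steric number 4, so sp3.
C7 (2 σ bonds, plus two π bonds) has steric number 2: sp.
C8 is sp: 2 σ bonds, plus two π bonds, 2 electron-density regions.
C9 is sp3: 4 σ bonds, 4 electron-density regions.

C1 sp3, C2 sp3, C3 sp, C4 sp, C5 sp3, C6 sp3, C7 sp, C8 sp, C9 sp3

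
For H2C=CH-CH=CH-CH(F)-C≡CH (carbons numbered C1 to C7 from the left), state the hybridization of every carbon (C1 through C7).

C1: 3 σ bonds, plus one π bond; 3 regions of electron density → sp2.
C2: 3 σ bonds, plus one π bond; 3 regions of electron density → sp2.
C3 — 3 σ bonds, plus one π bond. Steric number 3, so sp2.
C4 — 3 σ bonds, plus one π bond. Steric number 3, so sp2.
C5 has 4 σ bonds: steric number 4 → sp3.
C6 is sp: 2 σ bonds, plus two π bonds, 2 electron-density regions.
C7 has 2 σ bonds, plus two π bonds: steric number 2 → sp.

C1 sp2, C2 sp2, C3 sp2, C4 sp2, C5 sp3, C6 sp, C7 sp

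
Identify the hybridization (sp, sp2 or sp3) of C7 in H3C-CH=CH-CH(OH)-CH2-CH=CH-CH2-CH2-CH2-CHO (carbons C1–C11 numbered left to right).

sp^2

C7 has 3 σ bonds, plus one π bond: steric number 3 → sp2.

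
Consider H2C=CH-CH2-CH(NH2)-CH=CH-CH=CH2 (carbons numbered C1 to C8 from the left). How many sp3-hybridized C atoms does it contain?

C1: sp2
C2: sp2
C3: sp3 ✓
C4: sp3 ✓
C5: sp2
C6: sp2
C7: sp2
C8: sp2
C3, C4 → 2 sp3 carbons.

2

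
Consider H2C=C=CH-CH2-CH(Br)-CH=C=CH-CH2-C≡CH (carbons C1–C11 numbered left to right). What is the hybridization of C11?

C11 — 2 σ bonds, plus two π bonds. Steric number 2, so sp.

sp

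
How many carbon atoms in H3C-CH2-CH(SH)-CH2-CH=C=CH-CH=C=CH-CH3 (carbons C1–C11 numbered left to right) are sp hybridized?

2

C1: sp3
C2: sp3
C3: sp3
C4: sp3
C5: sp2
C6: sp ✓
C7: sp2
C8: sp2
C9: sp ✓
C10: sp2
C11: sp3
C6, C9 → 2 sp carbons.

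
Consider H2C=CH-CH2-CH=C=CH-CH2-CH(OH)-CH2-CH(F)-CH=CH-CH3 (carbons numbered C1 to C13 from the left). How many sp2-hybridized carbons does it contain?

C1: sp2 ✓
C2: sp2 ✓
C3: sp3
C4: sp2 ✓
C5: sp
C6: sp2 ✓
C7: sp3
C8: sp3
C9: sp3
C10: sp3
C11: sp2 ✓
C12: sp2 ✓
C13: sp3
C1, C2, C4, C6, C11, C12 → 6 sp2 carbons.

6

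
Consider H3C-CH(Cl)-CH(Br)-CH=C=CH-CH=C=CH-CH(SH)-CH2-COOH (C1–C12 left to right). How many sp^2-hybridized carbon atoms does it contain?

5

C1: sp3
C2: sp3
C3: sp3
C4: sp2 ✓
C5: sp
C6: sp2 ✓
C7: sp2 ✓
C8: sp
C9: sp2 ✓
C10: sp3
C11: sp3
C12: sp2 ✓
C4, C6, C7, C9, C12 → 5 sp2 carbons.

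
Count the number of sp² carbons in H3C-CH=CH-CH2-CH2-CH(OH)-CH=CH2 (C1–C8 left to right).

4

C1: sp3
C2: sp2 ✓
C3: sp2 ✓
C4: sp3
C5: sp3
C6: sp3
C7: sp2 ✓
C8: sp2 ✓
C2, C3, C7, C8 → 4 sp2 carbons.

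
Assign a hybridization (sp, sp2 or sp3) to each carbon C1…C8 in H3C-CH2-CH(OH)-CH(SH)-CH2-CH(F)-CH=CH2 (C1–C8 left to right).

C1 — 4 σ bonds. Steric number 4, so sp3.
C2 (4 σ bonds) has steric number 4: sp3.
C3 (4 σ bonds) has steric number 4: sp3.
C4 is sp3: 4 σ bonds, 4 electron-density regions.
C5 — 4 σ bonds. Steric number 4, so sp3.
C6 has 4 σ bonds: steric number 4 → sp3.
C7 carries 3 σ bonds, plus one π bond, giving a steric number of 3, so it is sp2.
C8: 3 σ bonds, plus one π bond; 3 regions of electron density → sp2.

C1 sp3, C2 sp3, C3 sp3, C4 sp3, C5 sp3, C6 sp3, C7 sp2, C8 sp2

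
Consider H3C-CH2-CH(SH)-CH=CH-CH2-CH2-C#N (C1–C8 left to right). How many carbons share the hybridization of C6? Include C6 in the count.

C6 is sp3 (only σ bonds).
C1: sp3 ✓
C2: sp3 ✓
C3: sp3 ✓
C4: sp2
C5: sp2
C6: sp3 ✓
C7: sp3 ✓
C8: sp
5 carbons are sp3.

5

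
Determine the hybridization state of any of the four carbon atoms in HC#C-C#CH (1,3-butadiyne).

Every carbon is part of a C≡C triple bond: two σ regions → sp.

sp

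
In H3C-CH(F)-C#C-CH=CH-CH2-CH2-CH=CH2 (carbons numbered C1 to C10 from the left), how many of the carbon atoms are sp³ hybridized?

C1: sp3 ✓
C2: sp3 ✓
C3: sp
C4: sp
C5: sp2
C6: sp2
C7: sp3 ✓
C8: sp3 ✓
C9: sp2
C10: sp2
C1, C2, C7, C8 → 4 sp3 carbons.

4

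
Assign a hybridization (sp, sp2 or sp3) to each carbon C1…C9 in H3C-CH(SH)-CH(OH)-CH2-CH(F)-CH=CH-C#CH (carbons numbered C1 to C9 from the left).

C1 has 4 σ bonds: steric number 4 → sp3.
C2: 4 σ bonds — 4 electron domains, sp3.
C3 — 4 σ bonds. Steric number 4, so sp3.
C4 (4 σ bonds) has steric number 4: sp3.
C5: 4 σ bonds; 4 regions of electron density → sp3.
C6 (3 σ bonds, plus one π bond) has steric number 3: sp2.
C7 carries 3 σ bonds, plus one π bond, giving a steric number of 3, so it is sp2.
C8 (2 σ bonds, plus two π bonds) has steric number 2: sp.
C9: 2 σ bonds, plus two π bonds — 2 electron domains, sp.

C1 sp3, C2 sp3, C3 sp3, C4 sp3, C5 sp3, C6 sp2, C7 sp2, C8 sp, C9 sp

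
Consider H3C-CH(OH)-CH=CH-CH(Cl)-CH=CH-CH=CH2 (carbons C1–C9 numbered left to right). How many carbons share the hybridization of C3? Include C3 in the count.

6

C3 is sp2 (one π bond).
C1: sp3
C2: sp3
C3: sp2 ✓
C4: sp2 ✓
C5: sp3
C6: sp2 ✓
C7: sp2 ✓
C8: sp2 ✓
C9: sp2 ✓
6 carbons are sp2.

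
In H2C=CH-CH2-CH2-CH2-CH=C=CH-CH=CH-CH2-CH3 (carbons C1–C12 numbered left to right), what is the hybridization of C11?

C11 carries 4 σ bonds, giving a steric number of 4, so it is sp3.

sp³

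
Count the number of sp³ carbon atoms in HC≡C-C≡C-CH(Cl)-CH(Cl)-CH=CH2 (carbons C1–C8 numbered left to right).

C1: sp
C2: sp
C3: sp
C4: sp
C5: sp3 ✓
C6: sp3 ✓
C7: sp2
C8: sp2
C5, C6 → 2 sp3 carbons.

2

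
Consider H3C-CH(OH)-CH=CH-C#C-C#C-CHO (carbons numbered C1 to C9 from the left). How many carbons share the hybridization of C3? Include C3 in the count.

C3 is sp2 (one π bond).
C1: sp3
C2: sp3
C3: sp2 ✓
C4: sp2 ✓
C5: sp
C6: sp
C7: sp
C8: sp
C9: sp2 ✓
3 carbons are sp2.

3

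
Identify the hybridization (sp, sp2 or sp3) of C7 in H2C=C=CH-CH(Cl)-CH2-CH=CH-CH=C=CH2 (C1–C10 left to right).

C7 carries 3 σ bonds, plus one π bond, giving a steric number of 3, so it is sp2.

sp2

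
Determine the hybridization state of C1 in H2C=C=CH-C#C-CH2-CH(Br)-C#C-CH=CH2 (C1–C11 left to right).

C1 — 3 σ bonds, plus one π bond. Steric number 3, so sp2.

sp2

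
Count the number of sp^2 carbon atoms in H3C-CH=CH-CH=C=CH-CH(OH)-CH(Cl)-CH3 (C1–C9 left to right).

C1: sp3
C2: sp2 ✓
C3: sp2 ✓
C4: sp2 ✓
C5: sp
C6: sp2 ✓
C7: sp3
C8: sp3
C9: sp3
C2, C3, C4, C6 → 4 sp2 carbons.

4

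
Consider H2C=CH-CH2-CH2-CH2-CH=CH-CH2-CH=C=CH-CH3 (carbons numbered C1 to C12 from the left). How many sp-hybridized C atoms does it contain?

1

C1: sp2
C2: sp2
C3: sp3
C4: sp3
C5: sp3
C6: sp2
C7: sp2
C8: sp3
C9: sp2
C10: sp ✓
C11: sp2
C12: sp3
C10 → 1 sp carbon.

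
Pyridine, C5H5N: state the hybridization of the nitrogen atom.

N has two σ bonds and one lone pair in the ring plane (steric number 3 → sp2); its p orbital contributes one electron to the aromatic π system via the C=N double bond.

sp^2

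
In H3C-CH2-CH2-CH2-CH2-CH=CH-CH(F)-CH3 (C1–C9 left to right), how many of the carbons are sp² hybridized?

2

C1: sp3
C2: sp3
C3: sp3
C4: sp3
C5: sp3
C6: sp2 ✓
C7: sp2 ✓
C8: sp3
C9: sp3
C6, C7 → 2 sp2 carbons.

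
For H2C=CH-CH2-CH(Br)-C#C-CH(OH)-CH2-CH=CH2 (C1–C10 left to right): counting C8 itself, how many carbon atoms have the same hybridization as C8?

C8 is sp3 (only σ bonds).
C1: sp2
C2: sp2
C3: sp3 ✓
C4: sp3 ✓
C5: sp
C6: sp
C7: sp3 ✓
C8: sp3 ✓
C9: sp2
C10: sp2
4 carbons are sp3.

4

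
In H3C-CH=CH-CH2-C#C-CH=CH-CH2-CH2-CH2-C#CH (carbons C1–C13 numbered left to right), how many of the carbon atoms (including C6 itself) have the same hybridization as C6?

C6 is sp (two π bonds).
C1: sp3
C2: sp2
C3: sp2
C4: sp3
C5: sp ✓
C6: sp ✓
C7: sp2
C8: sp2
C9: sp3
C10: sp3
C11: sp3
C12: sp ✓
C13: sp ✓
4 carbons are sp.

4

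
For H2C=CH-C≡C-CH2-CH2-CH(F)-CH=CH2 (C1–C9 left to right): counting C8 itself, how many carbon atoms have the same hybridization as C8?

4

C8 is sp2 (one π bond).
C1: sp2 ✓
C2: sp2 ✓
C3: sp
C4: sp
C5: sp3
C6: sp3
C7: sp3
C8: sp2 ✓
C9: sp2 ✓
4 carbons are sp2.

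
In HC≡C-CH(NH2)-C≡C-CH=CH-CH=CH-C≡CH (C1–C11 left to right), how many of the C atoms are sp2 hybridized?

4

C1: sp
C2: sp
C3: sp3
C4: sp
C5: sp
C6: sp2 ✓
C7: sp2 ✓
C8: sp2 ✓
C9: sp2 ✓
C10: sp
C11: sp
C6, C7, C8, C9 → 4 sp2 carbons.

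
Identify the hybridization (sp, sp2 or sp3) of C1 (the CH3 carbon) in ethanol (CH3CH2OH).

C1 (the CH3 carbon) — 4 σ bonds. Steric number 4, so sp3.

sp³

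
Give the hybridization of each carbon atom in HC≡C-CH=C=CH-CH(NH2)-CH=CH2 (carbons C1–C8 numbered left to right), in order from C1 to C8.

C1: 2 σ bonds, plus two π bonds; 2 regions of electron density → sp.
C2: 2 σ bonds, plus two π bonds; 2 regions of electron density → sp.
C3: 3 σ bonds, plus one π bond; 3 regions of electron density → sp2.
C4 carries 2 σ bonds, plus two π bonds, giving a steric number of 2, so it is sp.
C5 has 3 σ bonds, plus one π bond: steric number 3 → sp2.
C6 — 4 σ bonds. Steric number 4, so sp3.
C7: 3 σ bonds, plus one π bond; 3 regions of electron density → sp2.
C8: 3 σ bonds, plus one π bond — 3 electron domains, sp2.

C1 sp, C2 sp, C3 sp2, C4 sp, C5 sp2, C6 sp3, C7 sp2, C8 sp2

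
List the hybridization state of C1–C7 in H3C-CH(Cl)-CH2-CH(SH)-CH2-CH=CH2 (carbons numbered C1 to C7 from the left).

C1 sp3, C2 sp3, C3 sp3, C4 sp3, C5 sp3, C6 sp2, C7 sp2

C1 carries 4 σ bonds, giving a steric number of 4, so it is sp3.
C2 — 4 σ bonds. Steric number 4, so sp3.
C3 — 4 σ bonds. Steric number 4, so sp3.
C4 has 4 σ bonds: steric number 4 → sp3.
C5: 4 σ bonds; 4 regions of electron density → sp3.
C6 (3 σ bonds, plus one π bond) has steric number 3: sp2.
C7 has 3 σ bonds, plus one π bond: steric number 3 → sp2.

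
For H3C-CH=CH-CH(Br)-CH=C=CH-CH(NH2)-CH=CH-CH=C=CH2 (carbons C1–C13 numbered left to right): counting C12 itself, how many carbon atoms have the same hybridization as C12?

C12 is sp (two π bonds).
C1: sp3
C2: sp2
C3: sp2
C4: sp3
C5: sp2
C6: sp ✓
C7: sp2
C8: sp3
C9: sp2
C10: sp2
C11: sp2
C12: sp ✓
C13: sp2
2 carbons are sp.

2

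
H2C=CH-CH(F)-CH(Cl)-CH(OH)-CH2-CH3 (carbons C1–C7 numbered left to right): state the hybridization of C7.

C7 has 4 σ bonds: steric number 4 → sp3.

sp³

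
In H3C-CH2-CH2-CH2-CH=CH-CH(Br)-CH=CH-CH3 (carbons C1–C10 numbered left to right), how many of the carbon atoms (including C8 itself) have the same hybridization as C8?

4

C8 is sp2 (one π bond).
C1: sp3
C2: sp3
C3: sp3
C4: sp3
C5: sp2 ✓
C6: sp2 ✓
C7: sp3
C8: sp2 ✓
C9: sp2 ✓
C10: sp3
4 carbons are sp2.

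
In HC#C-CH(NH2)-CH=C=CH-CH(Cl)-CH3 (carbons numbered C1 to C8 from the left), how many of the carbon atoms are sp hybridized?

C1: sp ✓
C2: sp ✓
C3: sp3
C4: sp2
C5: sp ✓
C6: sp2
C7: sp3
C8: sp3
C1, C2, C5 → 3 sp carbons.

3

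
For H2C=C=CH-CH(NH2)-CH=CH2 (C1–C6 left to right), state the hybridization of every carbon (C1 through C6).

C1 sp2, C2 sp, C3 sp2, C4 sp3, C5 sp2, C6 sp2

C1 (3 σ bonds, plus one π bond) has steric number 3: sp2.
C2 has 2 σ bonds, plus two π bonds: steric number 2 → sp.
C3 is sp2: 3 σ bonds, plus one π bond, 3 electron-density regions.
C4 — 4 σ bonds. Steric number 4, so sp3.
C5: 3 σ bonds, plus one π bond — 3 electron domains, sp2.
C6 carries 3 σ bonds, plus one π bond, giving a steric number of 3, so it is sp2.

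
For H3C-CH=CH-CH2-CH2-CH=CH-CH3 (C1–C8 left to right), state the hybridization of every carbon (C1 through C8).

C1: 4 σ bonds; 4 regions of electron density → sp3.
C2 has 3 σ bonds, plus one π bond: steric number 3 → sp2.
C3 has 3 σ bonds, plus one π bond: steric number 3 → sp2.
C4 has 4 σ bonds: steric number 4 → sp3.
C5: 4 σ bonds — 4 electron domains, sp3.
C6 (3 σ bonds, plus one π bond) has steric number 3: sp2.
C7 (3 σ bonds, plus one π bond) has steric number 3: sp2.
C8: 4 σ bonds — 4 electron domains, sp3.

C1 sp3, C2 sp2, C3 sp2, C4 sp3, C5 sp3, C6 sp2, C7 sp2, C8 sp3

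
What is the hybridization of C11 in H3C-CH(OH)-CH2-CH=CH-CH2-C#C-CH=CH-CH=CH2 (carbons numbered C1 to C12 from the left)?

sp2

C11 has 3 σ bonds, plus one π bond: steric number 3 → sp2.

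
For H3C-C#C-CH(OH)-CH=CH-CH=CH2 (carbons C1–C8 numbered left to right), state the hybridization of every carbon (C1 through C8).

C1: 4 σ bonds; 4 regions of electron density → sp3.
C2: 2 σ bonds, plus two π bonds — 2 electron domains, sp.
C3 carries 2 σ bonds, plus two π bonds, giving a steric number of 2, so it is sp.
C4 has 4 σ bonds: steric number 4 → sp3.
C5 carries 3 σ bonds, plus one π bond, giving a steric number of 3, so it is sp2.
C6 (3 σ bonds, plus one π bond) has steric number 3: sp2.
C7 is sp2: 3 σ bonds, plus one π bond, 3 electron-density regions.
C8 has 3 σ bonds, plus one π bond: steric number 3 → sp2.

C1 sp3, C2 sp, C3 sp, C4 sp3, C5 sp2, C6 sp2, C7 sp2, C8 sp2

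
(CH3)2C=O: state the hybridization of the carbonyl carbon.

The carbonyl carbon has 3 σ bonds, plus one π bond: steric number 3 → sp2.

sp2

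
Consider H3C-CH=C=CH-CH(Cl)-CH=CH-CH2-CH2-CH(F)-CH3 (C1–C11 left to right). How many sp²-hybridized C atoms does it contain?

4

C1: sp3
C2: sp2 ✓
C3: sp
C4: sp2 ✓
C5: sp3
C6: sp2 ✓
C7: sp2 ✓
C8: sp3
C9: sp3
C10: sp3
C11: sp3
C2, C4, C6, C7 → 4 sp2 carbons.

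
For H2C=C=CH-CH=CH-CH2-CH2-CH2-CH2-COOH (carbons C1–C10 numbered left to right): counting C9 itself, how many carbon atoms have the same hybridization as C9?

C9 is sp3 (only σ bonds).
C1: sp2
C2: sp
C3: sp2
C4: sp2
C5: sp2
C6: sp3 ✓
C7: sp3 ✓
C8: sp3 ✓
C9: sp3 ✓
C10: sp2
4 carbons are sp3.

4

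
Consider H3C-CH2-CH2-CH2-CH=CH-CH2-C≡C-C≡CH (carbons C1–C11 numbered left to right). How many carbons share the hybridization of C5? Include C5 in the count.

2

C5 is sp2 (one π bond).
C1: sp3
C2: sp3
C3: sp3
C4: sp3
C5: sp2 ✓
C6: sp2 ✓
C7: sp3
C8: sp
C9: sp
C10: sp
C11: sp
2 carbons are sp2.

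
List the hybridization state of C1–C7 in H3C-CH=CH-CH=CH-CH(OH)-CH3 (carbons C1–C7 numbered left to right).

C1 sp3, C2 sp2, C3 sp2, C4 sp2, C5 sp2, C6 sp3, C7 sp3

C1: 4 σ bonds — 4 electron domains, sp3.
C2 (3 σ bonds, plus one π bond) has steric number 3: sp2.
C3 has 3 σ bonds, plus one π bond: steric number 3 → sp2.
C4 (3 σ bonds, plus one π bond) has steric number 3: sp2.
C5: 3 σ bonds, plus one π bond — 3 electron domains, sp2.
C6 has 4 σ bonds: steric number 4 → sp3.
C7: 4 σ bonds; 4 regions of electron density → sp3.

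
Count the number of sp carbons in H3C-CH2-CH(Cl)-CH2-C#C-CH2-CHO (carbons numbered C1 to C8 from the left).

C1: sp3
C2: sp3
C3: sp3
C4: sp3
C5: sp ✓
C6: sp ✓
C7: sp3
C8: sp2
C5, C6 → 2 sp carbons.

2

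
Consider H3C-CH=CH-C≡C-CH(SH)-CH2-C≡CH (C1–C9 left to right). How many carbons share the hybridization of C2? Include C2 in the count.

2

C2 is sp2 (one π bond).
C1: sp3
C2: sp2 ✓
C3: sp2 ✓
C4: sp
C5: sp
C6: sp3
C7: sp3
C8: sp
C9: sp
2 carbons are sp2.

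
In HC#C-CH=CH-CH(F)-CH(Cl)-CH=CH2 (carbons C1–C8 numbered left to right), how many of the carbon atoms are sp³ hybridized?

2

C1: sp
C2: sp
C3: sp2
C4: sp2
C5: sp3 ✓
C6: sp3 ✓
C7: sp2
C8: sp2
C5, C6 → 2 sp3 carbons.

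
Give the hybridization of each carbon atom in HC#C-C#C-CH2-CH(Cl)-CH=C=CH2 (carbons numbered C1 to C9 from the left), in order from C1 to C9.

C1 carries 2 σ bonds, plus two π bonds, giving a steric number of 2, so it is sp.
C2 has 2 σ bonds, plus two π bonds: steric number 2 → sp.
C3: 2 σ bonds, plus two π bonds; 2 regions of electron density → sp.
C4 is sp: 2 σ bonds, plus two π bonds, 2 electron-density regions.
C5: 4 σ bonds; 4 regions of electron density → sp3.
C6 — 4 σ bonds. Steric number 4, so sp3.
C7 — 3 σ bonds, plus one π bond. Steric number 3, so sp2.
C8: 2 σ bonds, plus two π bonds; 2 regions of electron density → sp.
C9: 3 σ bonds, plus one π bond — 3 electron domains, sp2.

C1 sp, C2 sp, C3 sp, C4 sp, C5 sp3, C6 sp3, C7 sp2, C8 sp, C9 sp2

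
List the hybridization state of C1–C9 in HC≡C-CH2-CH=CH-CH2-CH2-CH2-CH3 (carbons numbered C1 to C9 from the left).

C1 sp, C2 sp, C3 sp3, C4 sp2, C5 sp2, C6 sp3, C7 sp3, C8 sp3, C9 sp3

C1 has 2 σ bonds, plus two π bonds: steric number 2 → sp.
C2: 2 σ bonds, plus two π bonds; 2 regions of electron density → sp.
C3 carries 4 σ bonds, giving a steric number of 4, so it is sp3.
C4: 3 σ bonds, plus one π bond; 3 regions of electron density → sp2.
C5: 3 σ bonds, plus one π bond — 3 electron domains, sp2.
C6 has 4 σ bonds: steric number 4 → sp3.
C7 has 4 σ bonds: steric number 4 → sp3.
C8: 4 σ bonds; 4 regions of electron density → sp3.
C9: 4 σ bonds — 4 electron domains, sp3.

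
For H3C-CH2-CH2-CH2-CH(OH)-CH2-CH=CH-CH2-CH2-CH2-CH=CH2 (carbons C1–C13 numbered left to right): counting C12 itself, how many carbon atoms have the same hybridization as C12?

4

C12 is sp2 (one π bond).
C1: sp3
C2: sp3
C3: sp3
C4: sp3
C5: sp3
C6: sp3
C7: sp2 ✓
C8: sp2 ✓
C9: sp3
C10: sp3
C11: sp3
C12: sp2 ✓
C13: sp2 ✓
4 carbons are sp2.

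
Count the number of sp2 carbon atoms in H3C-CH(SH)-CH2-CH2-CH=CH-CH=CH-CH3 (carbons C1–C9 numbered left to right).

C1: sp3
C2: sp3
C3: sp3
C4: sp3
C5: sp2 ✓
C6: sp2 ✓
C7: sp2 ✓
C8: sp2 ✓
C9: sp3
C5, C6, C7, C8 → 4 sp2 carbons.

4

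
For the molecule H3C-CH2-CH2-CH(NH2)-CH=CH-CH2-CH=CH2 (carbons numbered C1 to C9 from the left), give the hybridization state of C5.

C5 is sp2: 3 σ bonds, plus one π bond, 3 electron-density regions.

sp^2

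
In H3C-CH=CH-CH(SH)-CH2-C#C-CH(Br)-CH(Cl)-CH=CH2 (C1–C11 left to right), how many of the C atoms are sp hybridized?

C1: sp3
C2: sp2
C3: sp2
C4: sp3
C5: sp3
C6: sp ✓
C7: sp ✓
C8: sp3
C9: sp3
C10: sp2
C11: sp2
C6, C7 → 2 sp carbons.

2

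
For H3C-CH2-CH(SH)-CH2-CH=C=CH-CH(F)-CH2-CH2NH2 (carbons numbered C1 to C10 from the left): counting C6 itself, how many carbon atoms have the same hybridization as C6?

1

C6 is sp (two π bonds).
C1: sp3
C2: sp3
C3: sp3
C4: sp3
C5: sp2
C6: sp ✓
C7: sp2
C8: sp3
C9: sp3
C10: sp3
1 carbon is sp.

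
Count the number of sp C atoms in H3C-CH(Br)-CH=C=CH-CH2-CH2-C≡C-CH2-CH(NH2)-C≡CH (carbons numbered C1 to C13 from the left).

5

C1: sp3
C2: sp3
C3: sp2
C4: sp ✓
C5: sp2
C6: sp3
C7: sp3
C8: sp ✓
C9: sp ✓
C10: sp3
C11: sp3
C12: sp ✓
C13: sp ✓
C4, C8, C9, C12, C13 → 5 sp carbons.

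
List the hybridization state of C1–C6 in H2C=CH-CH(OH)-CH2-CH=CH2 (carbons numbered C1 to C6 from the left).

C1 sp2, C2 sp2, C3 sp3, C4 sp3, C5 sp2, C6 sp2

C1: 3 σ bonds, plus one π bond; 3 regions of electron density → sp2.
C2 — 3 σ bonds, plus one π bond. Steric number 3, so sp2.
C3 is sp3: 4 σ bonds, 4 electron-density regions.
C4: 4 σ bonds; 4 regions of electron density → sp3.
C5 — 3 σ bonds, plus one π bond. Steric number 3, so sp2.
C6 is sp2: 3 σ bonds, plus one π bond, 3 electron-density regions.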